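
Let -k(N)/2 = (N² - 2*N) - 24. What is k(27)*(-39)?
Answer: 50778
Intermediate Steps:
k(N) = 48 - 2*N² + 4*N (k(N) = -2*((N² - 2*N) - 24) = -2*(-24 + N² - 2*N) = 48 - 2*N² + 4*N)
k(27)*(-39) = (48 - 2*27² + 4*27)*(-39) = (48 - 2*729 + 108)*(-39) = (48 - 1458 + 108)*(-39) = -1302*(-39) = 50778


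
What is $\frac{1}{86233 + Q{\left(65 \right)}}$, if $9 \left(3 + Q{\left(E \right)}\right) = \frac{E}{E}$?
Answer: $\frac{9}{776071} \approx 1.1597 \cdot 10^{-5}$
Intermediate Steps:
$Q{\left(E \right)} = - \frac{26}{9}$ ($Q{\left(E \right)} = -3 + \frac{E \frac{1}{E}}{9} = -3 + \frac{1}{9} \cdot 1 = -3 + \frac{1}{9} = - \frac{26}{9}$)
$\frac{1}{86233 + Q{\left(65 \right)}} = \frac{1}{86233 - \frac{26}{9}} = \frac{1}{\frac{776071}{9}} = \frac{9}{776071}$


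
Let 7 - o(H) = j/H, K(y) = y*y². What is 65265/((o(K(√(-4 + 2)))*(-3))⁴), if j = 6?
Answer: 87020*I/(27*(4393*I + 7476*√2)) ≈ 0.10801 + 0.25996*I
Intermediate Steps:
K(y) = y³
o(H) = 7 - 6/H
65265/((o(K(√(-4 + 2)))*(-3))⁴) = 65265/(((7 - 6/(-4 + 2)^(3/2))*(-3))⁴) = 65265/(((7 - 6*I*√2/4)*(-3))⁴) = 65265/(((7 - 3*I*√2/2)*(-3))⁴) = 65265/((-21 + 9*I*√2/2)⁴) = 65265/(-21 + 9*I*√2/2)⁴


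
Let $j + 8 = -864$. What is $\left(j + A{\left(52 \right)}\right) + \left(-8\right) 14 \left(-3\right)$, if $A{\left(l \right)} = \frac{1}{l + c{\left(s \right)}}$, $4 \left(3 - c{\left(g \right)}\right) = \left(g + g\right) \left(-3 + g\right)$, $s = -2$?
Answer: $- \frac{26799}{50} \approx -535.98$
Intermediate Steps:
$j = -872$ ($j = -8 - 864 = -872$)
$c{\left(g \right)} = 3 - \frac{g \left(-3 + g\right)}{2}$ ($c{\left(g \right)} = 3 - \frac{\left(g + g\right) \left(-3 + g\right)}{4} = 3 - \frac{2 g \left(-3 + g\right)}{4} = 3 - \frac{g \left(-3 + g\right)}{2}$)
$A{\left(l \right)} = \frac{1}{-2 + l}$ ($A{\left(l \right)} = \frac{1}{l + \left(3 - \frac{\left(-2\right)^{2}}{2} + \frac{3}{2} \left(-2\right)\right)} = \frac{1}{l - 2} = \frac{1}{-2 + l}$)
$\left(j + A{\left(52 \right)}\right) + \left(-8\right) 14 \left(-3\right) = \left(-872 + \frac{1}{-2 + 52}\right) + \left(-8\right) 14 \left(-3\right) = \left(-872 + \frac{1}{50}\right) - -336 = \left(-872 + \frac{1}{50}\right) + 336 = - \frac{43599}{50} + 336 = - \frac{26799}{50}$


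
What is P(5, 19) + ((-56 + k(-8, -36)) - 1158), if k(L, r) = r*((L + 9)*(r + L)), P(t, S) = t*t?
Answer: 395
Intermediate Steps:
P(t, S) = t²
k(L, r) = r*(9 + L)*(L + r) (k(L, r) = r*((9 + L)*(L + r)) = r*(9 + L)*(L + r))
P(5, 19) + ((-56 + k(-8, -36)) - 1158) = 5² + ((-56 - 36*((-8)² + 9*(-8) + 9*(-36) - 8*(-36))) - 1158) = 25 + ((-56 - 36*(64 - 72 - 324 + 288)) - 1158) = 25 + ((-56 - 36*(-44)) - 1158) = 25 + ((-56 + 1584) - 1158) = 25 + (1528 - 1158) = 25 + 370 = 395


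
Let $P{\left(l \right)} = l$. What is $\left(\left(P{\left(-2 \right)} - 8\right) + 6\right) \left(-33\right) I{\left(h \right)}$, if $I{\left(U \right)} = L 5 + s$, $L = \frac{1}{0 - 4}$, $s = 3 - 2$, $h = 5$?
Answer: $-33$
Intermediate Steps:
$s = 1$ ($s = 3 - 2 = 1$)
$L = - \frac{1}{4}$ ($L = \frac{1}{-4} = - \frac{1}{4} \approx -0.25$)
$I{\left(U \right)} = - \frac{1}{4}$ ($I{\left(U \right)} = \left(- \frac{1}{4}\right) 5 + 1 = - \frac{5}{4} + 1 = - \frac{1}{4}$)
$\left(\left(P{\left(-2 \right)} - 8\right) + 6\right) \left(-33\right) I{\left(h \right)} = \left(\left(-2 - 8\right) + 6\right) \left(-33\right) \left(- \frac{1}{4}\right) = \left(-10 + 6\right) \left(-33\right) \left(- \frac{1}{4}\right) = \left(-4\right) \left(-33\right) \left(- \frac{1}{4}\right) = 132 \left(- \frac{1}{4}\right) = -33$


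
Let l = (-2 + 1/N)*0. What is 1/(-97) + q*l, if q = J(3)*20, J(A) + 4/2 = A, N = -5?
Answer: -1/97 ≈ -0.010309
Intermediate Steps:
J(A) = -2 + A
l = 0 (l = (-2 + 1/(-5))*0 = (-2 - ⅕)*0 = -11/5*0 = 0)
q = 20 (q = (-2 + 3)*20 = 1*20 = 20)
1/(-97) + q*l = 1/(-97) + 20*0 = -1/97 + 0 = -1/97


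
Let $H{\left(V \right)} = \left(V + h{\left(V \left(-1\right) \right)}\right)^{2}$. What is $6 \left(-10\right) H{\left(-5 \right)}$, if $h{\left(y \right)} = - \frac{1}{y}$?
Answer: $- \frac{8112}{5} \approx -1622.4$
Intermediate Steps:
$H{\left(V \right)} = \left(V + \frac{1}{V}\right)^{2}$ ($H{\left(V \right)} = \left(V - \frac{1}{V \left(-1\right)}\right)^{2} = \left(V - \frac{1}{\left(-1\right) V}\right)^{2} = \left(V - - \frac{1}{V}\right)^{2} = \left(V + \frac{1}{V}\right)^{2}$)
$6 \left(-10\right) H{\left(-5 \right)} = 6 \left(-10\right) \frac{\left(1 + \left(-5\right)^{2}\right)^{2}}{25} = - 60 \frac{\left(1 + 25\right)^{2}}{25} = - 60 \frac{26^{2}}{25} = - 60 \cdot \frac{1}{25} \cdot 676 = \left(-60\right) \frac{676}{25} = - \frac{8112}{5}$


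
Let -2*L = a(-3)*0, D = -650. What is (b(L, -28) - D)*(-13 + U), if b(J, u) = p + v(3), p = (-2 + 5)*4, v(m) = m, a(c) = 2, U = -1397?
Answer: -937650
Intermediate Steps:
p = 12 (p = 3*4 = 12)
L = 0 (L = -0 = -½*0 = 0)
b(J, u) = 15 (b(J, u) = 12 + 3 = 15)
(b(L, -28) - D)*(-13 + U) = (15 - 1*(-650))*(-13 - 1397) = (15 + 650)*(-1410) = 665*(-1410) = -937650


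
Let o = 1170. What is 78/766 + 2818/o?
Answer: 562462/224055 ≈ 2.5104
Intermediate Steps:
78/766 + 2818/o = 78/766 + 2818/1170 = 78*(1/766) + 2818*(1/1170) = 39/383 + 1409/585 = 562462/224055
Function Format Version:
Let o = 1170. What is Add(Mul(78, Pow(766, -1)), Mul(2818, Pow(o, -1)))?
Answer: Rational(562462, 224055) ≈ 2.5104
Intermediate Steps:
Add(Mul(78, Pow(766, -1)), Mul(2818, Pow(o, -1))) = Add(Mul(78, Pow(766, -1)), Mul(2818, Pow(1170, -1))) = Add(Mul(78, Rational(1, 766)), Mul(2818, Rational(1, 1170))) = Add(Rational(39, 383), Rational(1409, 585)) = Rational(562462, 224055)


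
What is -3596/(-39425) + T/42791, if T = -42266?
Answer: -216065802/241005025 ≈ -0.89652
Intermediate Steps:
-3596/(-39425) + T/42791 = -3596/(-39425) - 42266/42791 = -3596*(-1/39425) - 42266*1/42791 = 3596/39425 - 6038/6113 = -216065802/241005025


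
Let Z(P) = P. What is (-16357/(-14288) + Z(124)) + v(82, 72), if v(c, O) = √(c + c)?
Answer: 1788069/14288 + 2*√41 ≈ 137.95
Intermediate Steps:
v(c, O) = √2*√c (v(c, O) = √(2*c) = √2*√c)
(-16357/(-14288) + Z(124)) + v(82, 72) = (-16357/(-14288) + 124) + √2*√82 = (-16357*(-1/14288) + 124) + 2*√41 = (16357/14288 + 124) + 2*√41 = 1788069/14288 + 2*√41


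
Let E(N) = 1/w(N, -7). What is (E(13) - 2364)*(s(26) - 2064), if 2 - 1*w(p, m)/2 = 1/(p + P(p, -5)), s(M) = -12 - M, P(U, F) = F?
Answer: 74528512/15 ≈ 4.9686e+6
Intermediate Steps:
w(p, m) = 4 - 2/(-5 + p) (w(p, m) = 4 - 2/(p - 5) = 4 - 2/(-5 + p))
E(N) = (-5 + N)/(2*(-11 + 2*N)) (E(N) = 1/(2*(-11 + 2*N)/(-5 + N)) = (-5 + N)/(2*(-11 + 2*N)))
(E(13) - 2364)*(s(26) - 2064) = ((-5 + 13)/(2*(-11 + 2*13)) - 2364)*((-12 - 1*26) - 2064) = ((1/2)*8/(-11 + 26) - 2364)*((-12 - 26) - 2064) = ((1/2)*8/15 - 2364)*(-38 - 2064) = ((1/2)*(1/15)*8 - 2364)*(-2102) = (4/15 - 2364)*(-2102) = -35456/15*(-2102) = 74528512/15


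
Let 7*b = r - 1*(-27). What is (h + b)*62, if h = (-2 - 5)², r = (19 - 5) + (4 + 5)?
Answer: 24366/7 ≈ 3480.9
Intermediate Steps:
r = 23 (r = 14 + 9 = 23)
b = 50/7 (b = (23 - 1*(-27))/7 = (23 + 27)/7 = (⅐)*50 = 50/7 ≈ 7.1429)
h = 49 (h = (-7)² = 49)
(h + b)*62 = (49 + 50/7)*62 = (393/7)*62 = 24366/7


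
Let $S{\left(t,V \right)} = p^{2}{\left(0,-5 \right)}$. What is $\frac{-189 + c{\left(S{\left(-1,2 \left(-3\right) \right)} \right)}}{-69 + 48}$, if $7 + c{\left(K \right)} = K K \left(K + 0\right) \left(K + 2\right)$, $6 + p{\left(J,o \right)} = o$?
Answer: $- \frac{217901807}{21} \approx -1.0376 \cdot 10^{7}$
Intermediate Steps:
$p{\left(J,o \right)} = -6 + o$
$S{\left(t,V \right)} = 121$ ($S{\left(t,V \right)} = \left(-6 - 5\right)^{2} = \left(-11\right)^{2} = 121$)
$c{\left(K \right)} = -7 + K^{3} \left(2 + K\right)$ ($c{\left(K \right)} = -7 + K K \left(K + 0\right) \left(K + 2\right) = -7 + K^{2} K \left(2 + K\right) = -7 + K^{3} \left(2 + K\right)$)
$\frac{-189 + c{\left(S{\left(-1,2 \left(-3\right) \right)} \right)}}{-69 + 48} = \frac{-189 + \left(-7 + 121^{4} + 2 \cdot 121^{3}\right)}{-69 + 48} = \frac{-189 + \left(-7 + 214358881 + 2 \cdot 1771561\right)}{-21} = \left(-189 + \left(-7 + 214358881 + 3543122\right)\right) \left(- \frac{1}{21}\right) = \left(-189 + 217901996\right) \left(- \frac{1}{21}\right) = 217901807 \left(- \frac{1}{21}\right) = - \frac{217901807}{21}$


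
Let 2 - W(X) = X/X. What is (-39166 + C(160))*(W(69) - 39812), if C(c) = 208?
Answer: 1550956938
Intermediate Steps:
W(X) = 1 (W(X) = 2 - X/X = 2 - 1*1 = 2 - 1 = 1)
(-39166 + C(160))*(W(69) - 39812) = (-39166 + 208)*(1 - 39812) = -38958*(-39811) = 1550956938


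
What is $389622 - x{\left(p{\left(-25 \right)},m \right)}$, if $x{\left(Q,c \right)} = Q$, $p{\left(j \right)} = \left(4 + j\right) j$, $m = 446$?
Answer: $389097$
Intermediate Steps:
$p{\left(j \right)} = j \left(4 + j\right)$
$389622 - x{\left(p{\left(-25 \right)},m \right)} = 389622 - - 25 \left(4 - 25\right) = 389622 - \left(-25\right) \left(-21\right) = 389622 - 525 = 389097$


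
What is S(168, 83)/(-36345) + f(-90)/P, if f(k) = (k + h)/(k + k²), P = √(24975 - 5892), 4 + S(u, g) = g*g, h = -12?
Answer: -459/2423 - 17*√19083/25475805 ≈ -0.18953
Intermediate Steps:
S(u, g) = -4 + g² (S(u, g) = -4 + g*g = -4 + g²)
P = √19083 ≈ 138.14
f(k) = (-12 + k)/(k + k²) (f(k) = (k - 12)/(k + k²) = (-12 + k)/(k + k²))
S(168, 83)/(-36345) + f(-90)/P = (-4 + 83²)/(-36345) + ((-12 - 90)/((-90)*(1 - 90)))/(√19083) = (-4 + 6889)*(-1/36345) + (-1/90*(-102)/(-89))*(√19083/19083) = 6885*(-1/36345) + (-1/90*(-1/89)*(-102))*(√19083/19083) = -459/2423 - 17*√19083/25475805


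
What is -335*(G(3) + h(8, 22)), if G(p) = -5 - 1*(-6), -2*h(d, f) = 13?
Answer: 3685/2 ≈ 1842.5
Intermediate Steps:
h(d, f) = -13/2 (h(d, f) = -1/2*13 = -13/2)
G(p) = 1 (G(p) = -5 + 6 = 1)
-335*(G(3) + h(8, 22)) = -335*(1 - 13/2) = -335*(-11/2) = 3685/2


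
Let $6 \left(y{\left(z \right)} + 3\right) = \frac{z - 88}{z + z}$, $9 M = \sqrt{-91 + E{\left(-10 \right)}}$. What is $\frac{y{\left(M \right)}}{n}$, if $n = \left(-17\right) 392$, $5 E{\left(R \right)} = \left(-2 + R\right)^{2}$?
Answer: $\frac{5}{11424} - \frac{33 i \sqrt{1555}}{1036252} \approx 0.00043768 - 0.0012558 i$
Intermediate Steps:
$E{\left(R \right)} = \frac{\left(-2 + R\right)^{2}}{5}$
$M = \frac{i \sqrt{1555}}{45}$ ($M = \frac{\sqrt{-91 + \frac{\left(-2 - 10\right)^{2}}{5}}}{9} = \frac{\sqrt{-91 + \frac{\left(-12\right)^{2}}{5}}}{9} = \frac{\sqrt{-91 + \frac{1}{5} \cdot 144}}{9} = \frac{\sqrt{-91 + \frac{144}{5}}}{9} = \frac{\sqrt{- \frac{311}{5}}}{9} = \frac{\frac{1}{5} i \sqrt{1555}}{9} = \frac{i \sqrt{1555}}{45} \approx 0.8763 i$)
$y{\left(z \right)} = -3 + \frac{-88 + z}{12 z}$ ($y{\left(z \right)} = -3 + \frac{\left(z - 88\right) \frac{1}{z + z}}{6} = -3 + \frac{\left(-88 + z\right) \frac{1}{2 z}}{6} = -3 + \frac{\frac{1}{2} \frac{1}{z} \left(-88 + z\right)}{6} = -3 + \frac{-88 + z}{12 z}$)
$n = -6664$
$\frac{y{\left(M \right)}}{n} = \frac{\frac{1}{12} \frac{1}{\frac{1}{45} i \sqrt{1555}} \left(-88 - 35 \frac{i \sqrt{1555}}{45}\right)}{-6664} = \frac{- \frac{9 i \sqrt{1555}}{311} \left(-88 - \frac{7 i \sqrt{1555}}{9}\right)}{12} \left(- \frac{1}{6664}\right) = - \frac{3 i \sqrt{1555} \left(-88 - \frac{7 i \sqrt{1555}}{9}\right)}{1244} \left(- \frac{1}{6664}\right) = \frac{3 i \sqrt{1555} \left(-88 - \frac{7 i \sqrt{1555}}{9}\right)}{8290016}$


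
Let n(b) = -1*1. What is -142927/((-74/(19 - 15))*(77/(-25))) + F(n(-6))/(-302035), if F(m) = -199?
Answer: -2158447255299/860497715 ≈ -2508.4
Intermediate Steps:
n(b) = -1
-142927/((-74/(19 - 15))*(77/(-25))) + F(n(-6))/(-302035) = -142927/((-74/(19 - 15))*(77/(-25))) - 199/(-302035) = -142927/((-74/4)*(77*(-1/25))) - 199*(-1/302035) = -142927/(((¼)*(-74))*(-77/25)) + 199/302035 = -142927/((-37/2*(-77/25))) + 199/302035 = -142927/2849/50 + 199/302035 = -142927*50/2849 + 199/302035 = -7146350/2849 + 199/302035 = -2158447255299/860497715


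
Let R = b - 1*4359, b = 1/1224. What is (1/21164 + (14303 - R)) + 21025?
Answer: 257020309423/6476184 ≈ 39687.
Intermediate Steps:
b = 1/1224 ≈ 0.00081699
R = -5335415/1224 (R = 1/1224 - 1*4359 = 1/1224 - 4359 = -5335415/1224 ≈ -4359.0)
(1/21164 + (14303 - R)) + 21025 = (1/21164 + (14303 - 1*(-5335415/1224))) + 21025 = (1/21164 + (14303 + 5335415/1224)) + 21025 = (1/21164 + 22842287/1224) + 21025 = 120858540823/6476184 + 21025 = 257020309423/6476184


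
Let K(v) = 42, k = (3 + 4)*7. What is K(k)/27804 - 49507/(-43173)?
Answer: 32816807/28580526 ≈ 1.1482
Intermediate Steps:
k = 49 (k = 7*7 = 49)
K(k)/27804 - 49507/(-43173) = 42/27804 - 49507/(-43173) = 42*(1/27804) - 49507*(-1/43173) = 1/662 + 49507/43173 = 32816807/28580526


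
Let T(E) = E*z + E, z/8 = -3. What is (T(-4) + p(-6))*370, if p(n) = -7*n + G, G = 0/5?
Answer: 49580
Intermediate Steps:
z = -24 (z = 8*(-3) = -24)
G = 0 (G = 0*(⅕) = 0)
T(E) = -23*E (T(E) = E*(-24) + E = -24*E + E = -23*E)
p(n) = -7*n (p(n) = -7*n + 0 = -7*n)
(T(-4) + p(-6))*370 = (-23*(-4) - 7*(-6))*370 = (92 + 42)*370 = 134*370 = 49580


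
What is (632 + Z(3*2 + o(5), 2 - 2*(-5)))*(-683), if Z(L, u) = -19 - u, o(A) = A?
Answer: -410483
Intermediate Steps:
(632 + Z(3*2 + o(5), 2 - 2*(-5)))*(-683) = (632 + (-19 - (2 - 2*(-5))))*(-683) = (632 + (-19 - (2 + 10)))*(-683) = (632 + (-19 - 1*12))*(-683) = (632 + (-19 - 12))*(-683) = (632 - 31)*(-683) = 601*(-683) = -410483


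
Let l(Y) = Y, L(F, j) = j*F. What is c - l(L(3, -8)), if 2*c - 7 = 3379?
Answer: 1717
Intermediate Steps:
L(F, j) = F*j
c = 1693 (c = 7/2 + (½)*3379 = 7/2 + 3379/2 = 1693)
c - l(L(3, -8)) = 1693 - 3*(-8) = 1693 - 1*(-24) = 1693 + 24 = 1717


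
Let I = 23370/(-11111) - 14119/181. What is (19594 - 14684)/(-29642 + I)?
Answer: -240840410/1457899161 ≈ -0.16520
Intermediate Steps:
I = -3929419/49051 (I = 23370*(-1/11111) - 14119*1/181 = -570/271 - 14119/181 = -3929419/49051 ≈ -80.109)
(19594 - 14684)/(-29642 + I) = (19594 - 14684)/(-29642 - 3929419/49051) = 4910/(-1457899161/49051) = 4910*(-49051/1457899161) = -240840410/1457899161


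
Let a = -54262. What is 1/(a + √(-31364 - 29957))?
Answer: -4174/226494305 - I*√61321/2944425965 ≈ -1.8429e-5 - 8.4102e-8*I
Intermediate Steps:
1/(a + √(-31364 - 29957)) = 1/(-54262 + √(-31364 - 29957)) = 1/(-54262 + √(-61321)) = 1/(-54262 + I*√61321)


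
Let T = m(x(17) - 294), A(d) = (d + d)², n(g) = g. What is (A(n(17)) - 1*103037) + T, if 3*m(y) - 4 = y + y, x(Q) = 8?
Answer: -306211/3 ≈ -1.0207e+5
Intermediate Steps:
A(d) = 4*d² (A(d) = (2*d)² = 4*d²)
m(y) = 4/3 + 2*y/3 (m(y) = 4/3 + (y + y)/3 = 4/3 + (2*y)/3 = 4/3 + 2*y/3)
T = -568/3 (T = 4/3 + 2*(8 - 294)/3 = 4/3 + (⅔)*(-286) = 4/3 - 572/3 = -568/3 ≈ -189.33)
(A(n(17)) - 1*103037) + T = (4*17² - 1*103037) - 568/3 = (4*289 - 103037) - 568/3 = (1156 - 103037) - 568/3 = -101881 - 568/3 = -306211/3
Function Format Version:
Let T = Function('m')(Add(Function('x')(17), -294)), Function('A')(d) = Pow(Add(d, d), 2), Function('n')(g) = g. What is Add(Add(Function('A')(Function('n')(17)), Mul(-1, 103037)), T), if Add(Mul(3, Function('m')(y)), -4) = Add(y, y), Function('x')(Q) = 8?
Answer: Rational(-306211, 3) ≈ -1.0207e+5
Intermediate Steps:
Function('A')(d) = Mul(4, Pow(d, 2)) (Function('A')(d) = Pow(Mul(2, d), 2) = Mul(4, Pow(d, 2)))
Function('m')(y) = Add(Rational(4, 3), Mul(Rational(2, 3), y)) (Function('m')(y) = Add(Rational(4, 3), Mul(Rational(1, 3), Add(y, y))) = Add(Rational(4, 3), Mul(Rational(1, 3), Mul(2, y))) = Add(Rational(4, 3), Mul(Rational(2, 3), y)))
T = Rational(-568, 3) (T = Add(Rational(4, 3), Mul(Rational(2, 3), Add(8, -294))) = Add(Rational(4, 3), Mul(Rational(2, 3), -286)) = Add(Rational(4, 3), Rational(-572, 3)) = Rational(-568, 3) ≈ -189.33)
Add(Add(Function('A')(Function('n')(17)), Mul(-1, 103037)), T) = Add(Add(Mul(4, Pow(17, 2)), Mul(-1, 103037)), Rational(-568, 3)) = Add(Add(Mul(4, 289), -103037), Rational(-568, 3)) = Add(Add(1156, -103037), Rational(-568, 3)) = Add(-101881, Rational(-568, 3)) = Rational(-306211, 3)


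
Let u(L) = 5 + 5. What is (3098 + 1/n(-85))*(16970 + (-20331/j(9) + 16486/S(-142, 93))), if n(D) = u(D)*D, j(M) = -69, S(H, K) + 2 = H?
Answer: 2991498763073/56304 ≈ 5.3131e+7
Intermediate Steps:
S(H, K) = -2 + H
u(L) = 10
n(D) = 10*D
(3098 + 1/n(-85))*(16970 + (-20331/j(9) + 16486/S(-142, 93))) = (3098 + 1/(10*(-85)))*(16970 + (-20331/(-69) + 16486/(-2 - 142))) = (3098 + 1/(-850))*(16970 + (-20331*(-1/69) + 16486/(-144))) = (3098 - 1/850)*(16970 + (6777/23 + 16486*(-1/144))) = 2633299*(16970 + (6777/23 - 8243/72))/850 = 2633299*(16970 + 298355/1656)/850 = (2633299/850)*(28400675/1656) = 2991498763073/56304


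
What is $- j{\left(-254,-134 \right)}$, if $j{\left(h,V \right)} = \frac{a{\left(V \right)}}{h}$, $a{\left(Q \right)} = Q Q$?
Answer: $\frac{8978}{127} \approx 70.693$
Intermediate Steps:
$a{\left(Q \right)} = Q^{2}$
$j{\left(h,V \right)} = \frac{V^{2}}{h}$
$- j{\left(-254,-134 \right)} = - \frac{\left(-134\right)^{2}}{-254} = - \frac{17956 \left(-1\right)}{254} = \left(-1\right) \left(- \frac{8978}{127}\right) = \frac{8978}{127}$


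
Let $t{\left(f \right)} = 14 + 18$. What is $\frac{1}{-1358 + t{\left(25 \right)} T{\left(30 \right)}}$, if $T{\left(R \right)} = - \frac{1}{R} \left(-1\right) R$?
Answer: $- \frac{1}{1326} \approx -0.00075415$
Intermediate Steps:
$T{\left(R \right)} = 1$ ($T{\left(R \right)} = \frac{R}{R} = 1$)
$t{\left(f \right)} = 32$
$\frac{1}{-1358 + t{\left(25 \right)} T{\left(30 \right)}} = \frac{1}{-1358 + 32 \cdot 1} = \frac{1}{-1358 + 32} = \frac{1}{-1326} = - \frac{1}{1326}$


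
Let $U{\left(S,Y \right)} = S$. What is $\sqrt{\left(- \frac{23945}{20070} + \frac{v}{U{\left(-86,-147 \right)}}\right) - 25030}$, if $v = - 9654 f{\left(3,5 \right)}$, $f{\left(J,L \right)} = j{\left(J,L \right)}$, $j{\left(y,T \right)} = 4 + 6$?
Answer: $\frac{i \sqrt{79141434653846}}{57534} \approx 154.62 i$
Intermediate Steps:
$j{\left(y,T \right)} = 10$
$f{\left(J,L \right)} = 10$
$v = -96540$ ($v = \left(-9654\right) 10 = -96540$)
$\sqrt{\left(- \frac{23945}{20070} + \frac{v}{U{\left(-86,-147 \right)}}\right) - 25030} = \sqrt{\left(- \frac{23945}{20070} - \frac{96540}{-86}\right) - 25030} = \sqrt{\left(\left(-23945\right) \frac{1}{20070} - - \frac{48270}{43}\right) - 25030} = \sqrt{\left(- \frac{4789}{4014} + \frac{48270}{43}\right) - 25030} = \sqrt{\frac{193549853}{172602} - 25030} = \sqrt{- \frac{4126678207}{172602}} = \frac{i \sqrt{79141434653846}}{57534}$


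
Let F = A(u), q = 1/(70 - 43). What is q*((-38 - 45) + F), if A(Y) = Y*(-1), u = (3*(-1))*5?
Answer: -68/27 ≈ -2.5185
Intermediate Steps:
u = -15 (u = -3*5 = -15)
A(Y) = -Y
q = 1/27 ≈ 0.037037
F = 15 (F = -1*(-15) = 15)
q*((-38 - 45) + F) = ((-38 - 45) + 15)/27 = (-83 + 15)/27 = (1/27)*(-68) = -68/27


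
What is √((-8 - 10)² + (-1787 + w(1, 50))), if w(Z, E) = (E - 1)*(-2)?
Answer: I*√1561 ≈ 39.51*I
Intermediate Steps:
w(Z, E) = 2 - 2*E (w(Z, E) = (-1 + E)*(-2) = 2 - 2*E)
√((-8 - 10)² + (-1787 + w(1, 50))) = √((-8 - 10)² + (-1787 + (2 - 2*50))) = √((-18)² + (-1787 + (2 - 100))) = √(324 + (-1787 - 98)) = √(324 - 1885) = √(-1561) = I*√1561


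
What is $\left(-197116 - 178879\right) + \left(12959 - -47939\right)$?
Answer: $-315097$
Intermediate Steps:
$\left(-197116 - 178879\right) + \left(12959 - -47939\right) = -375995 + \left(12959 + 47939\right) = -375995 + 60898 = -315097$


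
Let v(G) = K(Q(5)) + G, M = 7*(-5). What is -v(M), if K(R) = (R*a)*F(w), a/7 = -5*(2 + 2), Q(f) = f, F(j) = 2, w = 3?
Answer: 1435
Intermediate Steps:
a = -140 (a = 7*(-5*(2 + 2)) = 7*(-5*4) = 7*(-20) = -140)
K(R) = -280*R (K(R) = (R*(-140))*2 = -140*R*2 = -280*R)
M = -35
v(G) = -1400 + G (v(G) = -280*5 + G = -1400 + G)
-v(M) = -(-1400 - 35) = -1*(-1435) = 1435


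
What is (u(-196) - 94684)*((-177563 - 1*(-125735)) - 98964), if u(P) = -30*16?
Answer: 14349969888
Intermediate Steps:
u(P) = -480
(u(-196) - 94684)*((-177563 - 1*(-125735)) - 98964) = (-480 - 94684)*((-177563 - 1*(-125735)) - 98964) = -95164*((-177563 + 125735) - 98964) = -95164*(-51828 - 98964) = -95164*(-150792) = 14349969888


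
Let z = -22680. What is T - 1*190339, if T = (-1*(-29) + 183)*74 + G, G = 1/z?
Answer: -3961084681/22680 ≈ -1.7465e+5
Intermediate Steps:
G = -1/22680 (G = 1/(-22680) = -1/22680 ≈ -4.4092e-5)
T = 355803839/22680 (T = (-1*(-29) + 183)*74 - 1/22680 = (29 + 183)*74 - 1/22680 = 212*74 - 1/22680 = 15688 - 1/22680 = 355803839/22680 ≈ 15688.)
T - 1*190339 = 355803839/22680 - 1*190339 = 355803839/22680 - 190339 = -3961084681/22680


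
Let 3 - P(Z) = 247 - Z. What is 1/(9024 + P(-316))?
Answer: 1/8464 ≈ 0.00011815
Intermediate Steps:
P(Z) = -244 + Z (P(Z) = 3 - (247 - Z) = 3 + (-247 + Z) = -244 + Z)
1/(9024 + P(-316)) = 1/(9024 + (-244 - 316)) = 1/(9024 - 560) = 1/8464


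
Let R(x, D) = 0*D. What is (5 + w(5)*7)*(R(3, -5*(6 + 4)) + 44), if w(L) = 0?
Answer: 220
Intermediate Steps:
R(x, D) = 0
(5 + w(5)*7)*(R(3, -5*(6 + 4)) + 44) = (5 + 0*7)*(0 + 44) = (5 + 0)*44 = 5*44 = 220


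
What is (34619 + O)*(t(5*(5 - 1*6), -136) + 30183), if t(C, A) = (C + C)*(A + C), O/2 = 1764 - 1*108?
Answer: 1198354083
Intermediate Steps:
O = 3312 (O = 2*(1764 - 1*108) = 2*(1764 - 108) = 2*1656 = 3312)
t(C, A) = 2*C*(A + C) (t(C, A) = (2*C)*(A + C) = 2*C*(A + C))
(34619 + O)*(t(5*(5 - 1*6), -136) + 30183) = (34619 + 3312)*(2*(5*(5 - 1*6))*(-136 + 5*(5 - 1*6)) + 30183) = 37931*(2*(5*(5 - 6))*(-136 + 5*(5 - 6)) + 30183) = 37931*(2*(5*(-1))*(-136 + 5*(-1)) + 30183) = 37931*(2*(-5)*(-136 - 5) + 30183) = 37931*(2*(-5)*(-141) + 30183) = 37931*(1410 + 30183) = 37931*31593 = 1198354083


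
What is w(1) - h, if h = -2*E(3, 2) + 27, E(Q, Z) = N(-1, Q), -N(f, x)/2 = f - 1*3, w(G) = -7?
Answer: -18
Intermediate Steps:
N(f, x) = 6 - 2*f (N(f, x) = -2*(f - 1*3) = -2*(f - 3) = -2*(-3 + f) = 6 - 2*f)
E(Q, Z) = 8 (E(Q, Z) = 6 - 2*(-1) = 6 + 2 = 8)
h = 11 (h = -2*8 + 27 = -16 + 27 = 11)
w(1) - h = -7 - 1*11 = -7 - 11 = -18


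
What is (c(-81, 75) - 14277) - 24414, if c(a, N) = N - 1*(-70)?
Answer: -38546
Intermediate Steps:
c(a, N) = 70 + N (c(a, N) = N + 70 = 70 + N)
(c(-81, 75) - 14277) - 24414 = ((70 + 75) - 14277) - 24414 = (145 - 14277) - 24414 = -14132 - 24414 = -38546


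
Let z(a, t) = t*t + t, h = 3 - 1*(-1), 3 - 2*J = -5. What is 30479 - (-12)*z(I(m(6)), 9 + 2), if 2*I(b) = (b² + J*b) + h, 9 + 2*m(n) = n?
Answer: 32063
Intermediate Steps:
J = 4 (J = 3/2 - ½*(-5) = 3/2 + 5/2 = 4)
m(n) = -9/2 + n/2
h = 4 (h = 3 + 1 = 4)
I(b) = 2 + b²/2 + 2*b (I(b) = ((b² + 4*b) + 4)/2 = (4 + b² + 4*b)/2 = 2 + b²/2 + 2*b)
z(a, t) = t + t² (z(a, t) = t² + t = t + t²)
30479 - (-12)*z(I(m(6)), 9 + 2) = 30479 - (-12)*(9 + 2)*(1 + (9 + 2)) = 30479 - (-12)*11*(1 + 11) = 30479 - (-12)*11*12 = 30479 - (-12)*132 = 30479 - 1*(-1584) = 30479 + 1584 = 32063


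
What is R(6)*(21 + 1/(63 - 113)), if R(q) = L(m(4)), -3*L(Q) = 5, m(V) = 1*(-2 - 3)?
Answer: -1049/30 ≈ -34.967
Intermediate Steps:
m(V) = -5 (m(V) = 1*(-5) = -5)
L(Q) = -5/3 (L(Q) = -⅓*5 = -5/3)
R(q) = -5/3
R(6)*(21 + 1/(63 - 113)) = -5*(21 + 1/(63 - 113))/3 = -5*(21 + 1/(-50))/3 = -5*(21 - 1/50)/3 = -5/3*1049/50 = -1049/30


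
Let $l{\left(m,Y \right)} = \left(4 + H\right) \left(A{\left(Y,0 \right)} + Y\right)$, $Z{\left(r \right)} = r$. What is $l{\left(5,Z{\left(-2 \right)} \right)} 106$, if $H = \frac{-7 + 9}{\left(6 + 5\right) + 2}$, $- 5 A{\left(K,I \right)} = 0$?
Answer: $- \frac{11448}{13} \approx -880.62$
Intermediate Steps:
$A{\left(K,I \right)} = 0$ ($A{\left(K,I \right)} = \left(- \frac{1}{5}\right) 0 = 0$)
$H = \frac{2}{13}$ ($H = \frac{2}{11 + 2} = \frac{2}{13} \approx 0.15385$)
$l{\left(m,Y \right)} = \frac{54 Y}{13}$ ($l{\left(m,Y \right)} = \left(4 + \frac{2}{13}\right) \left(0 + Y\right) = \frac{54 Y}{13}$)
$l{\left(5,Z{\left(-2 \right)} \right)} 106 = \frac{54}{13} \left(-2\right) 106 = \left(- \frac{108}{13}\right) 106 = - \frac{11448}{13}$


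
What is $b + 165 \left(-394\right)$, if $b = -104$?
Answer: $-65114$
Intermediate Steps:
$b + 165 \left(-394\right) = -104 + 165 \left(-394\right) = -104 - 65010 = -65114$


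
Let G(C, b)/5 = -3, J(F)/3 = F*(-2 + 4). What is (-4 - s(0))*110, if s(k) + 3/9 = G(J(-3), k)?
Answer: 3740/3 ≈ 1246.7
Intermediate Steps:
J(F) = 6*F (J(F) = 3*(F*(-2 + 4)) = 3*(F*2) = 3*(2*F) = 6*F)
G(C, b) = -15 (G(C, b) = 5*(-3) = -15)
s(k) = -46/3 (s(k) = -⅓ - 15 = -46/3)
(-4 - s(0))*110 = (-4 - 1*(-46/3))*110 = (-4 + 46/3)*110 = (34/3)*110 = 3740/3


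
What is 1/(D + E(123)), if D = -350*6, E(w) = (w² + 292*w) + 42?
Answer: 1/48987 ≈ 2.0414e-5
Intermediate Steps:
E(w) = 42 + w² + 292*w
D = -2100 (D = -14*150 = -2100)
1/(D + E(123)) = 1/(-2100 + (42 + 123² + 292*123)) = 1/(-2100 + (42 + 15129 + 35916)) = 1/(-2100 + 51087) = 1/48987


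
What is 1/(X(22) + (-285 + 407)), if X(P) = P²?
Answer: 1/606 ≈ 0.0016502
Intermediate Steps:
1/(X(22) + (-285 + 407)) = 1/(22² + (-285 + 407)) = 1/(484 + 122) = 1/606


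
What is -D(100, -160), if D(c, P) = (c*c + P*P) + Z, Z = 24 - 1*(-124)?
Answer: -35748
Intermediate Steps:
Z = 148 (Z = 24 + 124 = 148)
D(c, P) = 148 + P**2 + c**2 (D(c, P) = (c*c + P*P) + 148 = (c**2 + P**2) + 148 = (P**2 + c**2) + 148 = 148 + P**2 + c**2)
-D(100, -160) = -(148 + (-160)**2 + 100**2) = -(148 + 25600 + 10000) = -1*35748 = -35748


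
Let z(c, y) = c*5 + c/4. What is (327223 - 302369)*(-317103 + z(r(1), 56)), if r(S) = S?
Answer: -15762294957/2 ≈ -7.8811e+9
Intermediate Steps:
z(c, y) = 21*c/4 (z(c, y) = 5*c + c*(¼) = 5*c + c/4 = 21*c/4)
(327223 - 302369)*(-317103 + z(r(1), 56)) = (327223 - 302369)*(-317103 + (21/4)*1) = 24854*(-317103 + 21/4) = 24854*(-1268391/4) = -15762294957/2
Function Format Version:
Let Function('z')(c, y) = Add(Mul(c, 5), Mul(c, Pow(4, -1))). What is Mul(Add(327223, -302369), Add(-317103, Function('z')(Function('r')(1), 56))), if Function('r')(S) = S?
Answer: Rational(-15762294957, 2) ≈ -7.8811e+9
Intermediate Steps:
Function('z')(c, y) = Mul(Rational(21, 4), c) (Function('z')(c, y) = Add(Mul(5, c), Mul(c, Rational(1, 4))) = Add(Mul(5, c), Mul(Rational(1, 4), c)) = Mul(Rational(21, 4), c))
Mul(Add(327223, -302369), Add(-317103, Function('z')(Function('r')(1), 56))) = Mul(Add(327223, -302369), Add(-317103, Mul(Rational(21, 4), 1))) = Mul(24854, Add(-317103, Rational(21, 4))) = Mul(24854, Rational(-1268391, 4)) = Rational(-15762294957, 2)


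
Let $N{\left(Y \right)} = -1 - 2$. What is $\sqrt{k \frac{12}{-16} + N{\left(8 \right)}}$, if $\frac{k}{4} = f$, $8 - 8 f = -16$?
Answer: $2 i \sqrt{3} \approx 3.4641 i$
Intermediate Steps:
$f = 3$ ($f = 1 - -2 = 1 + 2 = 3$)
$k = 12$ ($k = 4 \cdot 3 = 12$)
$N{\left(Y \right)} = -3$ ($N{\left(Y \right)} = -1 - 2 = -3$)
$\sqrt{k \frac{12}{-16} + N{\left(8 \right)}} = \sqrt{12 \frac{12}{-16} - 3} = \sqrt{12 \cdot 12 \left(- \frac{1}{16}\right) - 3} = \sqrt{12 \left(- \frac{3}{4}\right) - 3} = \sqrt{-9 - 3} = \sqrt{-12} = 2 i \sqrt{3}$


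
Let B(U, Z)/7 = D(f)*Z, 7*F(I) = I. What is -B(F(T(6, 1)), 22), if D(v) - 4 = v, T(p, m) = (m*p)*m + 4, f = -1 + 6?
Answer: -1386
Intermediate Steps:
f = 5
T(p, m) = 4 + p*m² (T(p, m) = p*m² + 4 = 4 + p*m²)
F(I) = I/7
D(v) = 4 + v
B(U, Z) = 63*Z (B(U, Z) = 7*((4 + 5)*Z) = 7*(9*Z) = 63*Z)
-B(F(T(6, 1)), 22) = -63*22 = -1*1386 = -1386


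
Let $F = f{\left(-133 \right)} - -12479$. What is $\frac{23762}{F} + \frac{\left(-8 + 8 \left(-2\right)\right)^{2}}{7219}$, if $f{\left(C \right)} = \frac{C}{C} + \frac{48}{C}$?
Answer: $\frac{11885288983}{5991019224} \approx 1.9839$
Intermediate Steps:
$f{\left(C \right)} = 1 + \frac{48}{C}$
$F = \frac{1659792}{133}$ ($F = \frac{48 - 133}{-133} - -12479 = \left(- \frac{1}{133}\right) \left(-85\right) + 12479 = \frac{85}{133} + 12479 = \frac{1659792}{133} \approx 12480.0$)
$\frac{23762}{F} + \frac{\left(-8 + 8 \left(-2\right)\right)^{2}}{7219} = \frac{23762}{\frac{1659792}{133}} + \frac{\left(-8 + 8 \left(-2\right)\right)^{2}}{7219} = 23762 \cdot \frac{133}{1659792} + \left(-8 - 16\right)^{2} \cdot \frac{1}{7219} = \frac{1580173}{829896} + \left(-24\right)^{2} \cdot \frac{1}{7219} = \frac{1580173}{829896} + 576 \cdot \frac{1}{7219} = \frac{1580173}{829896} + \frac{576}{7219} = \frac{11885288983}{5991019224}$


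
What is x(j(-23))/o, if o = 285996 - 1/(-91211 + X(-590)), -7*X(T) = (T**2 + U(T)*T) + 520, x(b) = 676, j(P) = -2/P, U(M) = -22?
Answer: 676052052/286018021699 ≈ 0.0023637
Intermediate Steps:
X(T) = -520/7 - T**2/7 + 22*T/7 (X(T) = -((T**2 - 22*T) + 520)/7 = -(520 + T**2 - 22*T)/7 = -520/7 - T**2/7 + 22*T/7)
o = 286018021699/1000077 (o = 285996 - 1/(-91211 + (-520/7 - 1/7*(-590)**2 + (22/7)*(-590))) = 285996 - 1/(-91211 + (-520/7 - 1/7*348100 - 12980/7)) = 285996 - 1/(-91211 + (-520/7 - 348100/7 - 12980/7)) = 285996 - 1/(-91211 - 361600/7) = 285996 - 1/(-1000077/7) = 285996 - 1*(-7/1000077) = 285996 + 7/1000077 = 286018021699/1000077 ≈ 2.8600e+5)
x(j(-23))/o = 676/(286018021699/1000077) = 676*(1000077/286018021699) = 676052052/286018021699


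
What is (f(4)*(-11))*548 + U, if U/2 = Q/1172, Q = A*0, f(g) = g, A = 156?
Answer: -24112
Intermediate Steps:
Q = 0 (Q = 156*0 = 0)
U = 0 (U = 2*(0/1172) = 2*(0*(1/1172)) = 2*0 = 0)
(f(4)*(-11))*548 + U = (4*(-11))*548 + 0 = -44*548 + 0 = -24112 + 0 = -24112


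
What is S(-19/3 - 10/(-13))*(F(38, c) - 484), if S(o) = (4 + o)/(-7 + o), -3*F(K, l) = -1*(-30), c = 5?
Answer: -15067/245 ≈ -61.498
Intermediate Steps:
F(K, l) = -10 (F(K, l) = -(-1)*(-30)/3 = -1/3*30 = -10)
S(o) = (4 + o)/(-7 + o)
S(-19/3 - 10/(-13))*(F(38, c) - 484) = ((4 + (-19/3 - 10/(-13)))/(-7 + (-19/3 - 10/(-13))))*(-10 - 484) = ((4 + (-19*1/3 - 10*(-1/13)))/(-7 + (-19*1/3 - 10*(-1/13))))*(-494) = ((4 + (-19/3 + 10/13))/(-7 + (-19/3 + 10/13)))*(-494) = ((4 - 217/39)/(-7 - 217/39))*(-494) = (-61/39/(-490/39))*(-494) = -39/490*(-61/39)*(-494) = (61/490)*(-494) = -15067/245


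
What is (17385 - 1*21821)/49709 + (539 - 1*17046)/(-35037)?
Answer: 39124843/102450249 ≈ 0.38189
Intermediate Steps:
(17385 - 1*21821)/49709 + (539 - 1*17046)/(-35037) = (17385 - 21821)*(1/49709) + (539 - 17046)*(-1/35037) = -4436*1/49709 - 16507*(-1/35037) = -4436/49709 + 971/2061 = 39124843/102450249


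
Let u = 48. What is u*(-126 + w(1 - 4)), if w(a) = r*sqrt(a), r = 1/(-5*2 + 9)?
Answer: -6048 - 48*I*sqrt(3) ≈ -6048.0 - 83.138*I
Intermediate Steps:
r = -1 (r = 1/(-10 + 9) = 1/(-1) = -1)
w(a) = -sqrt(a)
u*(-126 + w(1 - 4)) = 48*(-126 - sqrt(1 - 4)) = 48*(-126 - sqrt(-3)) = 48*(-126 - I*sqrt(3)) = -6048 - 48*I*sqrt(3)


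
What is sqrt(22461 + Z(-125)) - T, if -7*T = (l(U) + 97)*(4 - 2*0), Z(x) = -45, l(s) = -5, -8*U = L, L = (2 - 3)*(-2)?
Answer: 368/7 + 4*sqrt(1401) ≈ 202.29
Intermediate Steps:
L = 2 (L = -1*(-2) = 2)
U = -1/4 (U = -1/8*2 = -1/4 ≈ -0.25000)
T = -368/7 (T = -(-5 + 97)*(4 - 2*0)/7 = -92*(4 + 0)/7 = -92*4/7 = -1/7*368 = -368/7 ≈ -52.571)
sqrt(22461 + Z(-125)) - T = sqrt(22461 - 45) - 1*(-368/7) = sqrt(22416) + 368/7 = 4*sqrt(1401) + 368/7 = 368/7 + 4*sqrt(1401)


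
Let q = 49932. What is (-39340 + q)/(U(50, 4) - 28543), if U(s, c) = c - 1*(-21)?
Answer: -5296/14259 ≈ -0.37141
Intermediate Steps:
U(s, c) = 21 + c (U(s, c) = c + 21 = 21 + c)
(-39340 + q)/(U(50, 4) - 28543) = (-39340 + 49932)/((21 + 4) - 28543) = 10592/(25 - 28543) = 10592/(-28518) = 10592*(-1/28518) = -5296/14259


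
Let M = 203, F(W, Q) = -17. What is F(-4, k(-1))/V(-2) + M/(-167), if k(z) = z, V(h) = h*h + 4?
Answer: -4463/1336 ≈ -3.3406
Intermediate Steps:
V(h) = 4 + h² (V(h) = h² + 4 = 4 + h²)
F(-4, k(-1))/V(-2) + M/(-167) = -17/(4 + (-2)²) + 203/(-167) = -17/(4 + 4) + 203*(-1/167) = -17/8 - 203/167 = -4463/1336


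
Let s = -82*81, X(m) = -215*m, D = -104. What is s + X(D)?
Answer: 15718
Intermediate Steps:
s = -6642
s + X(D) = -6642 - 215*(-104) = -6642 + 22360 = 15718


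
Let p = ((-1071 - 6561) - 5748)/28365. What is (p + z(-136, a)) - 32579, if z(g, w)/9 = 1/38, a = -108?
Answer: -2341078659/71858 ≈ -32579.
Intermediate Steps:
z(g, w) = 9/38
p = -892/1891 (p = (-7632 - 5748)*(1/28365) = -13380*1/28365 = -892/1891 ≈ -0.47171)
(p + z(-136, a)) - 32579 = (-892/1891 + 9/38) - 32579 = -16877/71858 - 32579 = -2341078659/71858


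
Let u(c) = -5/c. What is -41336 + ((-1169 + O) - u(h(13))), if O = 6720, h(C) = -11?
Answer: -393640/11 ≈ -35785.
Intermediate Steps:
-41336 + ((-1169 + O) - u(h(13))) = -41336 + ((-1169 + 6720) - (-5)/(-11)) = -41336 + (5551 - (-5)*(-1)/11) = -41336 + (5551 - 1*5/11) = -41336 + (5551 - 5/11) = -41336 + 61056/11 = -393640/11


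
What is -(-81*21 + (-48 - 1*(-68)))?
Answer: 1681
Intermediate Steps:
-(-81*21 + (-48 - 1*(-68))) = -(-1701 + (-48 + 68)) = -(-1701 + 20) = -1*(-1681) = 1681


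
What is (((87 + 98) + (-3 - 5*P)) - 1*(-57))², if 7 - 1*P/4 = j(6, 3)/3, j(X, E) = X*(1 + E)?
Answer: 67081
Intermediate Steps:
P = -4 (P = 28 - 4*6*(1 + 3)/3 = 28 - 4*6*4/3 = 28 - 96/3 = 28 - 4*8 = 28 - 32 = -4)
(((87 + 98) + (-3 - 5*P)) - 1*(-57))² = (((87 + 98) + (-3 - 5*(-4))) - 1*(-57))² = ((185 + (-3 + 20)) + 57)² = ((185 + 17) + 57)² = (202 + 57)² = 259² = 67081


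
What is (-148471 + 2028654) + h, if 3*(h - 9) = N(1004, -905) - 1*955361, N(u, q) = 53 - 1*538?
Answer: 4684730/3 ≈ 1.5616e+6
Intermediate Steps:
N(u, q) = -485 (N(u, q) = 53 - 538 = -485)
h = -955819/3 (h = 9 + (-485 - 1*955361)/3 = 9 + (-485 - 955361)/3 = 9 + (⅓)*(-955846) = 9 - 955846/3 = -955819/3 ≈ -3.1861e+5)
(-148471 + 2028654) + h = (-148471 + 2028654) - 955819/3 = 1880183 - 955819/3 = 4684730/3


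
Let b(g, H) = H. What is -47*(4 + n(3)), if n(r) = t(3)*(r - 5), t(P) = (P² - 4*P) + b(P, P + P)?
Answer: 94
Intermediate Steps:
t(P) = P² - 2*P (t(P) = (P² - 4*P) + (P + P) = (P² - 4*P) + 2*P = P² - 2*P)
n(r) = -15 + 3*r (n(r) = (3*(-2 + 3))*(r - 5) = (3*1)*(-5 + r) = 3*(-5 + r) = -15 + 3*r)
-47*(4 + n(3)) = -47*(4 + (-15 + 3*3)) = -47*(4 + (-15 + 9)) = -47*(4 - 6) = -47*(-2) = 94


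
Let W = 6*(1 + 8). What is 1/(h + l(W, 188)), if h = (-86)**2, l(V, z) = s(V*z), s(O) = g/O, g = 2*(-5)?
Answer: 5076/37542091 ≈ 0.00013521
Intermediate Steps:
g = -10
W = 54 (W = 6*9 = 54)
s(O) = -10/O
l(V, z) = -10/(V*z) (l(V, z) = -10*1/(V*z) = -10/(V*z))
h = 7396
1/(h + l(W, 188)) = 1/(7396 - 10/(54*188)) = 1/(7396 - 10*1/54*1/188) = 1/(7396 - 5/5076) = 1/(37542091/5076) = 5076/37542091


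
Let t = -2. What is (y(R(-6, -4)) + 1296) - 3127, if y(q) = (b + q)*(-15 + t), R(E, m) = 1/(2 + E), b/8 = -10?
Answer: -1867/4 ≈ -466.75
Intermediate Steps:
b = -80 (b = 8*(-10) = -80)
y(q) = 1360 - 17*q (y(q) = (-80 + q)*(-15 - 2) = (-80 + q)*(-17) = 1360 - 17*q)
(y(R(-6, -4)) + 1296) - 3127 = ((1360 - 17/(2 - 6)) + 1296) - 3127 = ((1360 - 17/(-4)) + 1296) - 3127 = ((1360 - 17*(-¼)) + 1296) - 3127 = ((1360 + 17/4) + 1296) - 3127 = (5457/4 + 1296) - 3127 = 10641/4 - 3127 = -1867/4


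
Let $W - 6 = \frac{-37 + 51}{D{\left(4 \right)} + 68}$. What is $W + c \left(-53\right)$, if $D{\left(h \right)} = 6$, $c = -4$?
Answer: $\frac{8073}{37} \approx 218.19$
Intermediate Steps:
$W = \frac{229}{37}$ ($W = 6 + \frac{-37 + 51}{6 + 68} = 6 + \frac{14}{74} = 6 + 14 \cdot \frac{1}{74} = 6 + \frac{7}{37} = \frac{229}{37} \approx 6.1892$)
$W + c \left(-53\right) = \frac{229}{37} - -212 = \frac{229}{37} + 212 = \frac{8073}{37}$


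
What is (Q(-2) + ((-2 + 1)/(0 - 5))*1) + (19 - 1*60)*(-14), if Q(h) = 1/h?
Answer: 5737/10 ≈ 573.70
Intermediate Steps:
Q(h) = 1/h
(Q(-2) + ((-2 + 1)/(0 - 5))*1) + (19 - 1*60)*(-14) = (1/(-2) + ((-2 + 1)/(0 - 5))*1) + (19 - 1*60)*(-14) = (-½ - 1/(-5)*1) + (19 - 60)*(-14) = (-½ - 1*(-⅕)*1) - 41*(-14) = (-½ + (⅕)*1) + 574 = (-½ + ⅕) + 574 = -3/10 + 574 = 5737/10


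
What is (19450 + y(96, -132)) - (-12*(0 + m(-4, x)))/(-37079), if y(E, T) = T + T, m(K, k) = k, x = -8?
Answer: 711397790/37079 ≈ 19186.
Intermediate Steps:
y(E, T) = 2*T
(19450 + y(96, -132)) - (-12*(0 + m(-4, x)))/(-37079) = (19450 + 2*(-132)) - (-12*(0 - 8))/(-37079) = (19450 - 264) - (-12*(-8))*(-1)/37079 = 19186 - 96*(-1)/37079 = 19186 - 1*(-96/37079) = 19186 + 96/37079 = 711397790/37079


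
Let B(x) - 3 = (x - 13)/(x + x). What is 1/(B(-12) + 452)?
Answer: 24/10945 ≈ 0.0021928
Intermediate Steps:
B(x) = 3 + (-13 + x)/(2*x) (B(x) = 3 + (x - 13)/(x + x) = 3 + (-13 + x)/((2*x)) = 3 + (-13 + x)*(1/(2*x)) = 3 + (-13 + x)/(2*x))
1/(B(-12) + 452) = 1/((1/2)*(-13 + 7*(-12))/(-12) + 452) = 1/((1/2)*(-1/12)*(-13 - 84) + 452) = 1/((1/2)*(-1/12)*(-97) + 452) = 1/(97/24 + 452) = 1/(10945/24) = 24/10945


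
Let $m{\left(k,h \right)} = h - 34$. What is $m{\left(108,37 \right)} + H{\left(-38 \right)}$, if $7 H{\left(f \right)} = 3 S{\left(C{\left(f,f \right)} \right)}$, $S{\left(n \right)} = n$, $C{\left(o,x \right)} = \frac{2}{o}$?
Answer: $\frac{396}{133} \approx 2.9774$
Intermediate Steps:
$m{\left(k,h \right)} = -34 + h$
$H{\left(f \right)} = \frac{6}{7 f}$ ($H{\left(f \right)} = \frac{3 \frac{2}{f}}{7} = \frac{6 \frac{1}{f}}{7} = \frac{6}{7 f}$)
$m{\left(108,37 \right)} + H{\left(-38 \right)} = \left(-34 + 37\right) + \frac{6}{7 \left(-38\right)} = 3 + \frac{6}{7} \left(- \frac{1}{38}\right) = 3 - \frac{3}{133} = \frac{396}{133}$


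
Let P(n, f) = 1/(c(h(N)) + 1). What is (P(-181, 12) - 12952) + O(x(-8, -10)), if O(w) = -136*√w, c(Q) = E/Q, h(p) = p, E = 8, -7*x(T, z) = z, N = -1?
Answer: -90665/7 - 136*√70/7 ≈ -13115.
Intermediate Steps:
x(T, z) = -z/7
c(Q) = 8/Q
P(n, f) = -⅐ (P(n, f) = 1/(8/(-1) + 1) = 1/(8*(-1) + 1) = 1/(-8 + 1) = 1/(-7) = -⅐)
(P(-181, 12) - 12952) + O(x(-8, -10)) = (-⅐ - 12952) - 136*√70/7 = -90665/7 - 136*√70/7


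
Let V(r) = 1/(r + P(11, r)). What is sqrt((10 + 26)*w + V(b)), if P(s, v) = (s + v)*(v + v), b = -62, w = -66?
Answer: I*sqrt(93169235882)/6262 ≈ 48.744*I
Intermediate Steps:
P(s, v) = 2*v*(s + v) (P(s, v) = (s + v)*(2*v) = 2*v*(s + v))
V(r) = 1/(r + 2*r*(11 + r))
sqrt((10 + 26)*w + V(b)) = sqrt((10 + 26)*(-66) + 1/((-62)*(23 + 2*(-62)))) = sqrt(36*(-66) - 1/(62*(23 - 124))) = sqrt(-2376 - 1/62/(-101)) = sqrt(-2376 - 1/62*(-1/101)) = sqrt(-2376 + 1/6262) = sqrt(-14878511/6262) = I*sqrt(93169235882)/6262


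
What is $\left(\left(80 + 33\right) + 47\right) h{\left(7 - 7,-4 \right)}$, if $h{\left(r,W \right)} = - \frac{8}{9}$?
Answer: $- \frac{1280}{9} \approx -142.22$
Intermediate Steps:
$h{\left(r,W \right)} = - \frac{8}{9}$ ($h{\left(r,W \right)} = \left(-8\right) \frac{1}{9} = - \frac{8}{9}$)
$\left(\left(80 + 33\right) + 47\right) h{\left(7 - 7,-4 \right)} = \left(\left(80 + 33\right) + 47\right) \left(- \frac{8}{9}\right) = \left(113 + 47\right) \left(- \frac{8}{9}\right) = 160 \left(- \frac{8}{9}\right) = - \frac{1280}{9}$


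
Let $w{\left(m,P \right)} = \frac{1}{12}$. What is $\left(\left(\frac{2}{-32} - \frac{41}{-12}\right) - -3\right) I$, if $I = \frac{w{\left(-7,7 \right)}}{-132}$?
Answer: $- \frac{305}{76032} \approx -0.0040115$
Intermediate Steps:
$w{\left(m,P \right)} = \frac{1}{12}$
$I = - \frac{1}{1584}$ ($I = \frac{1}{12 \left(-132\right)} = \frac{1}{12} \left(- \frac{1}{132}\right) = - \frac{1}{1584} \approx -0.00063131$)
$\left(\left(\frac{2}{-32} - \frac{41}{-12}\right) - -3\right) I = \left(\left(\frac{2}{-32} - \frac{41}{-12}\right) - -3\right) \left(- \frac{1}{1584}\right) = \left(\left(2 \left(- \frac{1}{32}\right) - - \frac{41}{12}\right) + 3\right) \left(- \frac{1}{1584}\right) = \left(\left(- \frac{1}{16} + \frac{41}{12}\right) + 3\right) \left(- \frac{1}{1584}\right) = \left(\frac{161}{48} + 3\right) \left(- \frac{1}{1584}\right) = \frac{305}{48} \left(- \frac{1}{1584}\right) = - \frac{305}{76032}$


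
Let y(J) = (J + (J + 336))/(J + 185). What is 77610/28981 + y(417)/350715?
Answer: 546195552669/203959033061 ≈ 2.6780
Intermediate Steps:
y(J) = (336 + 2*J)/(185 + J) (y(J) = (J + (336 + J))/(185 + J) = (336 + 2*J)/(185 + J))
77610/28981 + y(417)/350715 = 77610/28981 + (2*(168 + 417)/(185 + 417))/350715 = 77610*(1/28981) + (2*585/602)*(1/350715) = 77610/28981 + (2*(1/602)*585)*(1/350715) = 77610/28981 + (585/301)*(1/350715) = 77610/28981 + 39/7037681 = 546195552669/203959033061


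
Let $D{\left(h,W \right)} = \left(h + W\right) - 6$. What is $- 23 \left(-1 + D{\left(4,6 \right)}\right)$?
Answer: $-69$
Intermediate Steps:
$D{\left(h,W \right)} = -6 + W + h$ ($D{\left(h,W \right)} = \left(W + h\right) - 6 = -6 + W + h$)
$- 23 \left(-1 + D{\left(4,6 \right)}\right) = - 23 \left(-1 + \left(-6 + 6 + 4\right)\right) = - 23 \left(-1 + 4\right) = \left(-23\right) 3 = -69$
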